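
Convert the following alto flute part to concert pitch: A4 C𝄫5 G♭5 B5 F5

The alto flute sounds a perfect fourth below written, so transpose each written note down a perfect fourth.
A4 gives E4
Cbb5 gives Gbb4
Gb5 gives Db5
B5 gives F#5
F5 gives C5

E4 Gbb4 Db5 F#5 C5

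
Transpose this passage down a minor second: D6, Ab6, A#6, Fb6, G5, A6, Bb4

C#6 G6 G##6 Eb6 F#5 G#6 A4

D6 to C#6
Ab6 to G6
A#6 to G##6
Fb6 to Eb6
G5 to F#5
A6 to G#6
Bb4 to A4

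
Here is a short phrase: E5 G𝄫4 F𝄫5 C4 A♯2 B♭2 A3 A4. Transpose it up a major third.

E5 becomes G#5
Gbb4 becomes Bbb4
Fbb5 becomes Abb5
C4 becomes E4
A#2 becomes C##3
Bb2 becomes D3
A3 becomes C#4
A4 becomes C#5

G#5 Bbb4 Abb5 E4 C##3 D3 C#4 C#5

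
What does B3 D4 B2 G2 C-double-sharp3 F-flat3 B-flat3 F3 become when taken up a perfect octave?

B4 D5 B3 G3 C##4 Fb4 Bb4 F4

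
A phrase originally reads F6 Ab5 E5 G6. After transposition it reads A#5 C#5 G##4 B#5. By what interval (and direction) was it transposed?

down a diminished sixth

Take the first pair: F6 → A#5. F to A spans 6 letter names, so the interval is some kind of sixth.
A#5 to F6 is 7 semitones, which makes it a diminished sixth; the second version is lower, so the direction is down.
Checking another pair — G6 → B#5 — gives the same interval.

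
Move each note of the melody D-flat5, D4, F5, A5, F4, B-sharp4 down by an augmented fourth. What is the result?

An augmented fourth down from Db5 gives Abb4.
D4 down an augmented fourth is Ab3.
An augmented fourth down from F5 gives Cb5.
A5: a fourth down reaches E, and 6 semitones makes it Eb5.
F4 down an augmented fourth is Cb4.
B#4: a fourth down reaches F, and 6 semitones makes it F#4.

Abb4 Ab3 Cb5 Eb5 Cb4 F#4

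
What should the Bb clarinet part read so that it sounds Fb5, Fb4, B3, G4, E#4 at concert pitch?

The Bb clarinet sounds a major second below written, so the written part must be a major second above concert — transpose each note up.
Fb5 gives Gb5
Fb4 gives Gb4
B3 gives C#4
G4 gives A4
E#4 gives F##4

Gb5 Gb4 C#4 A4 F##4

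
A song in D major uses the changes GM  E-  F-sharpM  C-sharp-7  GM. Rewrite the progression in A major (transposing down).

D major down to A major is a perfect fourth; each chord root moves by that interval while the quality stays the same.
GM: root G down a perfect fourth → D, giving DM.
E-: root E down a perfect fourth → B, giving B-.
F-sharpM: root F-sharp down a perfect fourth → C#, giving C#M.
C-sharp-7: root C-sharp down a perfect fourth → G#, giving G#-7.
GM: root G down a perfect fourth → D, giving DM.

DM B- C#M G#-7 DM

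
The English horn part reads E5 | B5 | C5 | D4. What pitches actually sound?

A4 E5 F4 G3

Written C4 on the English horn sounds as F3, a perfect fifth lower; apply that shift to every note.
E5 -> A4
B5 -> E5
C5 -> F4
D4 -> G3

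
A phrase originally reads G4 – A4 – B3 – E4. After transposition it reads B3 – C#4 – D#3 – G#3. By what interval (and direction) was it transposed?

Take the first pair: G4 → B3. G to B spans 6 letter names, so the interval is some kind of sixth.
B3 to G4 is 8 semitones, which makes it a minor sixth; the second version is lower, so the direction is down.
Checking another pair — E4 → G#3 — gives the same interval.

down a minor sixth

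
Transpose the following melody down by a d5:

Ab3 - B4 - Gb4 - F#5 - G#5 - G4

D3 E#4 C4 B#4 C##5 C#4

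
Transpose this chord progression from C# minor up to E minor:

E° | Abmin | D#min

G° Cbmin F#min

C# minor up to E minor is a minor third; each chord root moves by that interval while the quality stays the same.
E°: root E up a minor third → G, giving G°.
Abmin: root Ab up a minor third → Cb, giving Cbmin.
D#min: root D# up a minor third → F#, giving F#min.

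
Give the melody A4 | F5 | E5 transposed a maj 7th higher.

A4: a seventh up reaches G, and 11 semitones makes it G#5.
A major seventh up from F5 gives E6.
A major seventh up from E5 gives D#6.

G#5 E6 D#6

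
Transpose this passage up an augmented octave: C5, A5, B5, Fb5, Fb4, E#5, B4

C#6 A#6 B#6 F6 F5 E##6 B#5

C5 to C#6
A5 to A#6
B5 to B#6
Fb5 to F6
Fb4 to F5
E#5 to E##6
B4 to B#5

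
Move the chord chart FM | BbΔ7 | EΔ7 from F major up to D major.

DM GΔ7 C#Δ7

F major up to D major is a major sixth; each chord root moves by that interval while the quality stays the same.
FM: root F up a major sixth → D, giving DM.
BbΔ7: root Bb up a major sixth → G, giving GΔ7.
EΔ7: root E up a major sixth → C#, giving C#Δ7.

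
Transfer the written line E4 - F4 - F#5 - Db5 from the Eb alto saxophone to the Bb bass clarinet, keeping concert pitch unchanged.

A4 Bb4 B5 Gb5

First find concert pitch: the Eb alto saxophone sounds a major sixth below written, so E4 F4 F#5 Db5 sounds G3 Ab3 A4 Fb4.
Then write for Bb bass clarinet: it sounds a major ninth below written, so the part must be a major ninth above concert.
G3 → A4
Ab3 → Bb4
A4 → B5
Fb4 → Gb5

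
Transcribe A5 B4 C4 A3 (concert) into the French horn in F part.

E6 F#5 G4 E4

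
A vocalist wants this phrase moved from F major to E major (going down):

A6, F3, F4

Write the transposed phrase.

From F down to E is a minor second; apply that to each pitch.
A6 gives G#6
F3 gives E3
F4 gives E4

G#6 E3 E4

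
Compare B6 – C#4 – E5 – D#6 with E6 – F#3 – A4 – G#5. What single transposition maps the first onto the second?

down a perfect fifth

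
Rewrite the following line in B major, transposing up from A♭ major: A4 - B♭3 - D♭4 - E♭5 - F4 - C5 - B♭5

A♭ major to B major up is an augmented second, so every note moves up by that interval.
A4 to B#4
Bb3 to C#4
Db4 to E4
Eb5 to F#5
F4 to G#4
C5 to D#5
Bb5 to C#6

B#4 C#4 E4 F#5 G#4 D#5 C#6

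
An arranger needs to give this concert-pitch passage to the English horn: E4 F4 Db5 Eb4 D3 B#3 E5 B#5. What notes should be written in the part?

B4 C5 Ab5 Bb4 A3 F##4 B5 F##6

Written C4 sounds as F3 on the English horn, so concert pitches are written a perfect fifth up.
E4 -> B4
F4 -> C5
Db5 -> Ab5
Eb4 -> Bb4
D3 -> A3
B#3 -> F##4
E5 -> B5
B#5 -> F##6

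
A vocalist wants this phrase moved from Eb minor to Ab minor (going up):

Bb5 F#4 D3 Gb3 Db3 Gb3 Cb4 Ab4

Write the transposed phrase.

Eb minor to Ab minor up is a perfect fourth, so every note moves up by that interval.
Bb5 gives Eb6
F#4 gives B4
D3 gives G3
Gb3 gives Cb4
Db3 gives Gb3
Gb3 gives Cb4
Cb4 gives Fb4
Ab4 gives Db5

Eb6 B4 G3 Cb4 Gb3 Cb4 Fb4 Db5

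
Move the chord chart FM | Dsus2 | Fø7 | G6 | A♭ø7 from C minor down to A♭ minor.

DbM Bbsus2 Dbø7 Eb6 Fbø7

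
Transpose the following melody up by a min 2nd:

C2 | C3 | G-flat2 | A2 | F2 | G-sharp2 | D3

Db2 Db3 Abb2 Bb2 Gb2 A2 Eb3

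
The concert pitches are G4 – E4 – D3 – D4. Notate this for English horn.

D5 B4 A3 A4

The English horn sounds a perfect fifth below written, so the written part must be a perfect fifth above concert — transpose each note up.
G4 to D5
E4 to B4
D3 to A3
D4 to A4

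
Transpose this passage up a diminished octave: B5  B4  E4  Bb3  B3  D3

Bb6 Bb5 Eb5 Bbb4 Bb4 Db4

B5 -> Bb6
B4 -> Bb5
E4 -> Eb5
Bb3 -> Bbb4
B3 -> Bb4
D3 -> Db4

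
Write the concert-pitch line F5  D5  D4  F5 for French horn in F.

C6 A5 A4 C6

The French horn in F sounds a perfect fifth below written, so the written part must be a perfect fifth above concert — transpose each note up.
F5 → C6
D5 → A5
D4 → A4
F5 → C6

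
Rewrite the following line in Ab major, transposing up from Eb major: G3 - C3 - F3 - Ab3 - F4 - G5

C4 F3 Bb3 Db4 Bb4 C6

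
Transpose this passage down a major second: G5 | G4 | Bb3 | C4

F5 F4 Ab3 Bb3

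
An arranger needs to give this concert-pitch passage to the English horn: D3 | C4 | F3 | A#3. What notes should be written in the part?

A3 G4 C4 E#4

The English horn sounds a perfect fifth below written, so the written part must be a perfect fifth above concert — transpose each note up.
D3 becomes A3
C4 becomes G4
F3 becomes C4
A#3 becomes E#4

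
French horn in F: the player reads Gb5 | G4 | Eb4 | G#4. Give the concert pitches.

The French horn in F sounds a perfect fifth below written, so transpose each written note down a perfect fifth.
Gb5 becomes Cb5
G4 becomes C4
Eb4 becomes Ab3
G#4 becomes C#4

Cb5 C4 Ab3 C#4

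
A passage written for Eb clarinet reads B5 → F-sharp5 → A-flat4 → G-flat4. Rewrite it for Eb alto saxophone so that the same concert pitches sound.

B6 F#6 Ab5 Gb5

First find concert pitch: the Eb clarinet sounds a minor third above written, so B5 F-sharp5 A-flat4 G-flat4 sounds D6 A5 Cb5 Bbb4.
Then write for Eb alto saxophone: it sounds a major sixth below written, so the part must be a major sixth above concert.
D6 → B6
A5 → F#6
Cb5 → Ab5
Bbb4 → Gb5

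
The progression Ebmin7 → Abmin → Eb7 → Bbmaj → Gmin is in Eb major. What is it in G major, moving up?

Gmin7 Cmin G7 Dmaj Bmin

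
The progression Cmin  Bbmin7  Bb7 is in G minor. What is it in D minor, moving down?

Gmin Fmin7 F7

G minor down to D minor is a perfect fourth; each chord root moves by that interval while the quality stays the same.
Cmin: root C down a perfect fourth → G, giving Gmin.
Bbmin7: root Bb down a perfect fourth → F, giving Fmin7.
Bb7: root Bb down a perfect fourth → F, giving F7.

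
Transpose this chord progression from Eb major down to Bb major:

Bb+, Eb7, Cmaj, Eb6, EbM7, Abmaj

F+ Bb7 Gmaj Bb6 BbM7 Ebmaj

Eb major down to Bb major is a perfect fourth; each chord root moves by that interval while the quality stays the same.
Bb+: root Bb down a perfect fourth → F, giving F+.
Eb7: root Eb down a perfect fourth → Bb, giving Bb7.
Cmaj: root C down a perfect fourth → G, giving Gmaj.
Eb6: root Eb down a perfect fourth → Bb, giving Bb6.
EbM7: root Eb down a perfect fourth → Bb, giving BbM7.
Abmaj: root Ab down a perfect fourth → Eb, giving Ebmaj.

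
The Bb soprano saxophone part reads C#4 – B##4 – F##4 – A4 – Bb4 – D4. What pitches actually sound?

Written C4 on the Bb soprano saxophone sounds as Bb3, a major second lower; apply that shift to every note.
C#4 → B3
B##4 → A##4
F##4 → E#4
A4 → G4
Bb4 → Ab4
D4 → C4

B3 A##4 E#4 G4 Ab4 C4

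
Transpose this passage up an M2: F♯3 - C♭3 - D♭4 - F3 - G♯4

G#3 Db3 Eb4 G3 A#4

F#3 to G#3
Cb3 to Db3
Db4 to Eb4
F3 to G3
G#4 to A#4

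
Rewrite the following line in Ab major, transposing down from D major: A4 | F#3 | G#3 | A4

D major to Ab major down is an augmented fourth, so every note moves down by that interval.
A4 → Eb4
F#3 → C3
G#3 → D3
A4 → Eb4

Eb4 C3 D3 Eb4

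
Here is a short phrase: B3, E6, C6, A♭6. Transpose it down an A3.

B3 → Gb3
E6 → Cb6
C6 → Abb5
Ab6 → Fbb6

Gb3 Cb6 Abb5 Fbb6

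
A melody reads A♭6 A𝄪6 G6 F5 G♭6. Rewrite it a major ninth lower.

Ab6 down a major ninth is Gb5.
A##6 down a major ninth is G##5.
A major ninth down from G6 gives F5.
A major ninth down from F5 gives Eb4.
Gb6: a ninth down reaches F, and 14 semitones makes it Fb5.

Gb5 G##5 F5 Eb4 Fb5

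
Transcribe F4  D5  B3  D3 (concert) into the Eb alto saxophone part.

D5 B5 G#4 B3

Written C4 sounds as Eb3 on the Eb alto saxophone, so concert pitches are written a major sixth up.
F4 becomes D5
D5 becomes B5
B3 becomes G#4
D3 becomes B3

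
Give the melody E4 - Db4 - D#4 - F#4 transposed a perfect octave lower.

E4 → E3
Db4 → Db3
D#4 → D#3
F#4 → F#3

E3 Db3 D#3 F#3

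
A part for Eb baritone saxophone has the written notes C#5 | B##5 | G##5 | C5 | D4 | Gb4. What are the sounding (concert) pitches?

The Eb baritone saxophone sounds a major thirteenth below written, so transpose each written note down a major thirteenth.
C#5 → E3
B##5 → D##4
G##5 → B#3
C5 → Eb3
D4 → F2
Gb4 → Bbb2

E3 D##4 B#3 Eb3 F2 Bbb2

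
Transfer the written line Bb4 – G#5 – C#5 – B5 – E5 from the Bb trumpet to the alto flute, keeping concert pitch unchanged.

Db5 B5 E5 D6 G5

First find concert pitch: the Bb trumpet sounds a major second below written, so Bb4 G#5 C#5 B5 E5 sounds Ab4 F#5 B4 A5 D5.
Then write for alto flute: it sounds a perfect fourth below written, so the part must be a perfect fourth above concert.
Ab4 → Db5
F#5 → B5
B4 → E5
A5 → D6
D5 → G5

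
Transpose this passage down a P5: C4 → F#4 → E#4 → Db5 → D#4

F3 B3 A#3 Gb4 G#3

C4: a fifth down reaches F, and 7 semitones makes it F3.
F#4 down a perfect fifth is B3.
A perfect fifth down from E#4 gives A#3.
Db5 down a perfect fifth is Gb4.
A perfect fifth down from D#4 gives G#3.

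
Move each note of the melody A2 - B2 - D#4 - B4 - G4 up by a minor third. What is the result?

A2 to C3
B2 to D3
D#4 to F#4
B4 to D5
G4 to Bb4

C3 D3 F#4 D5 Bb4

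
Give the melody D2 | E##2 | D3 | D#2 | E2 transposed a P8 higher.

D2 up a perfect octave is D3.
A perfect octave up from E##2 gives E##3.
D3: an octave up reaches D, and 12 semitones makes it D4.
D#2 up a perfect octave is D#3.
E2 up a perfect octave is E3.

D3 E##3 D4 D#3 E3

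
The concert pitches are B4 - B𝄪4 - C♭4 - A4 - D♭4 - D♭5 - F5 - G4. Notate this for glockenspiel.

B2 B##2 Cb2 A2 Db2 Db3 F3 G2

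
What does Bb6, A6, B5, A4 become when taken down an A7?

Bb6 -> Cbb6
A6 -> Bbb5
B5 -> Cb5
A4 -> Bbb3

Cbb6 Bbb5 Cb5 Bbb3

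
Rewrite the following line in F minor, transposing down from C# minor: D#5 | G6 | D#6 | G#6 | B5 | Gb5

G4 Cb6 G5 C6 Eb5 Cbb5

C# minor to F minor down is an augmented fifth, so every note moves down by that interval.
D#5 -> G4
G6 -> Cb6
D#6 -> G5
G#6 -> C6
B5 -> Eb5
Gb5 -> Cbb5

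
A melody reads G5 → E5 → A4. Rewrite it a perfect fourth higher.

C6 A5 D5

G5 -> C6
E5 -> A5
A4 -> D5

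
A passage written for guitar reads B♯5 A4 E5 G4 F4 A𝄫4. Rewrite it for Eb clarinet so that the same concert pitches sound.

G##4 F#3 C#4 E3 D3 Fb3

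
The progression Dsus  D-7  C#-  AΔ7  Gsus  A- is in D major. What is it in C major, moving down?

Csus C-7 B- GΔ7 Fsus G-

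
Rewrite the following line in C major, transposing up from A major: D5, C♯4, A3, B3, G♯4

F5 E4 C4 D4 B4

From A up to C is a minor third; apply that to each pitch.
D5 becomes F5
C#4 becomes E4
A3 becomes C4
B3 becomes D4
G#4 becomes B4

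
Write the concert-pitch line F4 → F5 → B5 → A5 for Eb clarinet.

D4 D5 G#5 F#5

The Eb clarinet sounds a minor third above written, so the written part must be a minor third below concert — transpose each note down.
F4 -> D4
F5 -> D5
B5 -> G#5
A5 -> F#5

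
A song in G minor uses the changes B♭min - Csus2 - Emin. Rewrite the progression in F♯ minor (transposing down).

G minor down to F♯ minor is a minor second; each chord root moves by that interval while the quality stays the same.
B♭min: root B♭ down a minor second → A, giving Amin.
Csus2: root C down a minor second → B, giving Bsus2.
Emin: root E down a minor second → D#, giving D#min.

Amin Bsus2 D#min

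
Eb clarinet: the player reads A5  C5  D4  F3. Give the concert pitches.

Written C4 on the Eb clarinet sounds as Eb4, a minor third higher; apply that shift to every note.
A5 to C6
C5 to Eb5
D4 to F4
F3 to Ab3

C6 Eb5 F4 Ab3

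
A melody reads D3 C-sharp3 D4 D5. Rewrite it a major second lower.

C3 B2 C4 C5

D3 -> C3
C#3 -> B2
D4 -> C4
D5 -> C5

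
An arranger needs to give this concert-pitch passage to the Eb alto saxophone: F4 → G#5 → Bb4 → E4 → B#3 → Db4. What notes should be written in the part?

D5 E#6 G5 C#5 G##4 Bb4

The Eb alto saxophone sounds a major sixth below written, so the written part must be a major sixth above concert — transpose each note up.
F4 gives D5
G#5 gives E#6
Bb4 gives G5
E4 gives C#5
B#3 gives G##4
Db4 gives Bb4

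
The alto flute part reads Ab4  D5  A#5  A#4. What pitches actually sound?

Eb4 A4 E#5 E#4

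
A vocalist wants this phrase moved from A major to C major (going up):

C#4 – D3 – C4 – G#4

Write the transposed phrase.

E4 F3 Eb4 B4

From A up to C is a minor third; apply that to each pitch.
C#4 becomes E4
D3 becomes F3
C4 becomes Eb4
G#4 becomes B4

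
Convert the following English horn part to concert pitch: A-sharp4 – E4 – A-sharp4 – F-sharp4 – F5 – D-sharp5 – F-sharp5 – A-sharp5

Written C4 on the English horn sounds as F3, a perfect fifth lower; apply that shift to every note.
A#4 -> D#4
E4 -> A3
A#4 -> D#4
F#4 -> B3
F5 -> Bb4
D#5 -> G#4
F#5 -> B4
A#5 -> D#5

D#4 A3 D#4 B3 Bb4 G#4 B4 D#5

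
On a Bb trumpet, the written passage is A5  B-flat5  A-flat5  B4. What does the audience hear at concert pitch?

Written C4 on the Bb trumpet sounds as Bb3, a major second lower; apply that shift to every note.
A5 gives G5
Bb5 gives Ab5
Ab5 gives Gb5
B4 gives A4

G5 Ab5 Gb5 A4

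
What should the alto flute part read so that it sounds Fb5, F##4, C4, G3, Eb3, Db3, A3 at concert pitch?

Written C4 sounds as G3 on the alto flute, so concert pitches are written a perfect fourth up.
Fb5 to Bbb5
F##4 to B#4
C4 to F4
G3 to C4
Eb3 to Ab3
Db3 to Gb3
A3 to D4

Bbb5 B#4 F4 C4 Ab3 Gb3 D4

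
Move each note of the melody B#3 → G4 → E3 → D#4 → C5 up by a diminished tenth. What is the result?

D5 Bbb5 Gb4 F5 Ebb6

B#3 to D5
G4 to Bbb5
E3 to Gb4
D#4 to F5
C5 to Ebb6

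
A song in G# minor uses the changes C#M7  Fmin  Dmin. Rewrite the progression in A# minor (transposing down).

G# minor down to A# minor is a minor seventh; each chord root moves by that interval while the quality stays the same.
C#M7: root C# down a minor seventh → D#, giving D#M7.
Fmin: root F down a minor seventh → G, giving Gmin.
Dmin: root D down a minor seventh → E, giving Emin.

D#M7 Gmin Emin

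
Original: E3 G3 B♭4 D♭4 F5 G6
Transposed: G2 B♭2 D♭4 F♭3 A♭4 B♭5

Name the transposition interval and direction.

down a major sixth

Take the first pair: E3 → G2. E to G spans 6 letter names, so the interval is some kind of sixth.
G2 to E3 is 9 semitones, which makes it a major sixth; the second version is lower, so the direction is down.
Checking another pair — G6 → Bb5 — gives the same interval.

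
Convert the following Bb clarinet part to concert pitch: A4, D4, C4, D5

G4 C4 Bb3 C5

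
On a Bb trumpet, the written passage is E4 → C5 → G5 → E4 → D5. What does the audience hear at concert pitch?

D4 Bb4 F5 D4 C5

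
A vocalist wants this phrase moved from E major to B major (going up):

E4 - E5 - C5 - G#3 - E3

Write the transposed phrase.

E major to B major up is a perfect fifth, so every note moves up by that interval.
E4 to B4
E5 to B5
C5 to G5
G#3 to D#4
E3 to B3

B4 B5 G5 D#4 B3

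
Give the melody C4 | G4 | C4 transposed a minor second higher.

Db4 Ab4 Db4

C4: a second up reaches D, and 1 semitone makes it Db4.
G4: a second up reaches A, and 1 semitone makes it Ab4.
C4 up a minor second is Db4.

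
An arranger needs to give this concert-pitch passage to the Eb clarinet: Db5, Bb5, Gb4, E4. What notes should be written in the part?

The Eb clarinet sounds a minor third above written, so the written part must be a minor third below concert — transpose each note down.
Db5 → Bb4
Bb5 → G5
Gb4 → Eb4
E4 → C#4

Bb4 G5 Eb4 C#4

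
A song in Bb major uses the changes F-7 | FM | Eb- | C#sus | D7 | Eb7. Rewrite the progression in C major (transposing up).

Bb major up to C major is a major second; each chord root moves by that interval while the quality stays the same.
F-7: root F up a major second → G, giving G-7.
FM: root F up a major second → G, giving GM.
Eb-: root Eb up a major second → F, giving F-.
C#sus: root C# up a major second → D#, giving D#sus.
D7: root D up a major second → E, giving E7.
Eb7: root Eb up a major second → F, giving F7.

G-7 GM F- D#sus E7 F7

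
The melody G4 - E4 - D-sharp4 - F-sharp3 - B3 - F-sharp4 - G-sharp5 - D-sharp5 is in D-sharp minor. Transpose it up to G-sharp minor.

From D-sharp up to G-sharp is a perfect fourth; apply that to each pitch.
G4 to C5
E4 to A4
D#4 to G#4
F#3 to B3
B3 to E4
F#4 to B4
G#5 to C#6
D#5 to G#5

C5 A4 G#4 B3 E4 B4 C#6 G#5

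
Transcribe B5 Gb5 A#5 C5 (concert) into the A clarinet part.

D6 Bbb5 C#6 Eb5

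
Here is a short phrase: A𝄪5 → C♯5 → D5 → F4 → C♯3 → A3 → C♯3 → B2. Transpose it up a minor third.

A##5 up a minor third is C##6.
A minor third up from C#5 gives E5.
A minor third up from D5 gives F5.
F4: a third up reaches A, and 3 semitones makes it Ab4.
C#3 up a minor third is E3.
A3: a third up reaches C, and 3 semitones makes it C4.
C#3: a third up reaches E, and 3 semitones makes it E3.
B2 up a minor third is D3.

C##6 E5 F5 Ab4 E3 C4 E3 D3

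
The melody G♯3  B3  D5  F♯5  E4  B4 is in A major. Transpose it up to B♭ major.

A major to B♭ major up is a minor second, so every note moves up by that interval.
G#3 gives A3
B3 gives C4
D5 gives Eb5
F#5 gives G5
E4 gives F4
B4 gives C5

A3 C4 Eb5 G5 F4 C5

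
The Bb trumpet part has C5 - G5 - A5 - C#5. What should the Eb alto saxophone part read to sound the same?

G5 D6 E6 G#5

First find concert pitch: the Bb trumpet sounds a major second below written, so C5 G5 A5 C#5 sounds Bb4 F5 G5 B4.
Then write for Eb alto saxophone: it sounds a major sixth below written, so the part must be a major sixth above concert.
Bb4 → G5
F5 → D6
G5 → E6
B4 → G#5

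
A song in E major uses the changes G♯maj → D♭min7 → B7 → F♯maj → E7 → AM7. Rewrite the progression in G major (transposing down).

Bmaj Fbmin7 D7 Amaj G7 CM7

E major down to G major is a major sixth; each chord root moves by that interval while the quality stays the same.
G♯maj: root G♯ down a major sixth → B, giving Bmaj.
D♭min7: root D♭ down a major sixth → Fb, giving Fbmin7.
B7: root B down a major sixth → D, giving D7.
F♯maj: root F♯ down a major sixth → A, giving Amaj.
E7: root E down a major sixth → G, giving G7.
AM7: root A down a major sixth → C, giving CM7.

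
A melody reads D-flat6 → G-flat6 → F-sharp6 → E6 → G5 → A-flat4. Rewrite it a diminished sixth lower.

F#5 B5 A##5 G##5 B#4 C#4

Db6 becomes F#5
Gb6 becomes B5
F#6 becomes A##5
E6 becomes G##5
G5 becomes B#4
Ab4 becomes C#4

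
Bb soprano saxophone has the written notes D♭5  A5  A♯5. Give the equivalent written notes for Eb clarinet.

Ab4 E5 E#5

First find concert pitch: the Bb soprano saxophone sounds a major second below written, so D♭5 A5 A♯5 sounds Cb5 G5 G#5.
Then write for Eb clarinet: it sounds a minor third above written, so the part must be a minor third below concert.
Cb5 → Ab4
G5 → E5
G#5 → E#5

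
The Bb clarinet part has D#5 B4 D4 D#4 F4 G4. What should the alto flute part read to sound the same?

F#5 D5 F4 F#4 Ab4 Bb4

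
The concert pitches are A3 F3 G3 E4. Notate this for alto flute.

Written C4 sounds as G3 on the alto flute, so concert pitches are written a perfect fourth up.
A3 becomes D4
F3 becomes Bb3
G3 becomes C4
E4 becomes A4

D4 Bb3 C4 A4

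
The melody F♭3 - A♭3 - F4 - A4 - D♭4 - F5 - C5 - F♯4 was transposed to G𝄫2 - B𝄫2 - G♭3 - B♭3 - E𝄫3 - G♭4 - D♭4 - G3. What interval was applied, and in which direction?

down a major seventh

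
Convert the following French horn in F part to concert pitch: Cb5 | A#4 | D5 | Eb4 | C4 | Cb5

Written C4 on the French horn in F sounds as F3, a perfect fifth lower; apply that shift to every note.
Cb5 becomes Fb4
A#4 becomes D#4
D5 becomes G4
Eb4 becomes Ab3
C4 becomes F3
Cb5 becomes Fb4

Fb4 D#4 G4 Ab3 F3 Fb4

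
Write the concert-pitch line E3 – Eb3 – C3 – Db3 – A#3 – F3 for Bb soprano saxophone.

F#3 F3 D3 Eb3 B#3 G3

Written C4 sounds as Bb3 on the Bb soprano saxophone, so concert pitches are written a major second up.
E3 gives F#3
Eb3 gives F3
C3 gives D3
Db3 gives Eb3
A#3 gives B#3
F3 gives G3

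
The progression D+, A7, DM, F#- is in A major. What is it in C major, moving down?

F+ C7 FM A-

A major down to C major is a major sixth; each chord root moves by that interval while the quality stays the same.
D+: root D down a major sixth → F, giving F+.
A7: root A down a major sixth → C, giving C7.
DM: root D down a major sixth → F, giving FM.
F#-: root F# down a major sixth → A, giving A-.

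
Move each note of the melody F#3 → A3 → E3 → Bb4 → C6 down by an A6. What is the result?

Ab2 Cb3 Gb2 Dbb4 Ebb5

F#3 -> Ab2
A3 -> Cb3
E3 -> Gb2
Bb4 -> Dbb4
C6 -> Ebb5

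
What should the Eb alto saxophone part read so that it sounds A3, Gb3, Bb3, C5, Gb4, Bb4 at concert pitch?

F#4 Eb4 G4 A5 Eb5 G5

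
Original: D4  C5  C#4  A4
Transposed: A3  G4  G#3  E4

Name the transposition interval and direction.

From D4 to A3 is 4 letter names — a fourth of some quality.
A3 to D4 is 5 semitones, which makes it a perfect fourth; the second version is lower, so the direction is down.
Checking another pair — A4 → E4 — gives the same interval.

down a perfect fourth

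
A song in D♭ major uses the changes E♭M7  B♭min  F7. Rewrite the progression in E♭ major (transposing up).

FM7 Cmin G7

D♭ major up to E♭ major is a major second; each chord root moves by that interval while the quality stays the same.
E♭M7: root E♭ up a major second → F, giving FM7.
B♭min: root B♭ up a major second → C, giving Cmin.
F7: root F up a major second → G, giving G7.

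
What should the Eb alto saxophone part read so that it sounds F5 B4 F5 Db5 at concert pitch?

D6 G#5 D6 Bb5

The Eb alto saxophone sounds a major sixth below written, so the written part must be a major sixth above concert — transpose each note up.
F5 gives D6
B4 gives G#5
F5 gives D6
Db5 gives Bb5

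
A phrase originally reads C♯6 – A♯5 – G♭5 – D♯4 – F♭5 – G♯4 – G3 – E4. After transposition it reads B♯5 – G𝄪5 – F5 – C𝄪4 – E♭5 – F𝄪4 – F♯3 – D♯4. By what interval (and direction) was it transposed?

down a minor second

From C#6 to B#5 is 2 letter names — a second of some quality.
B#5 to C#6 is 1 semitone, which makes it a minor second; the second version is lower, so the direction is down.
Checking another pair — E4 → D#4 — gives the same interval.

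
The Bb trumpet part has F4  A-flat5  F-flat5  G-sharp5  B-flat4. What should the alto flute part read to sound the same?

Ab4 Cb6 Abb5 B5 Db5

First find concert pitch: the Bb trumpet sounds a major second below written, so F4 A-flat5 F-flat5 G-sharp5 B-flat4 sounds Eb4 Gb5 Ebb5 F#5 Ab4.
Then write for alto flute: it sounds a perfect fourth below written, so the part must be a perfect fourth above concert.
Eb4 → Ab4
Gb5 → Cb6
Ebb5 → Abb5
F#5 → B5
Ab4 → Db5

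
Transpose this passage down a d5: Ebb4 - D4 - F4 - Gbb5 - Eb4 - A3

Ebb4 to Ab3
D4 to G#3
F4 to B3
Gbb5 to Cb5
Eb4 to A3
A3 to D#3

Ab3 G#3 B3 Cb5 A3 D#3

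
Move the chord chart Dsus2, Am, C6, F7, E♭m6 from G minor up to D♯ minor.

G minor up to D♯ minor is an augmented fifth; each chord root moves by that interval while the quality stays the same.
Dsus2: root D up an augmented fifth → A#, giving A#sus2.
Am: root A up an augmented fifth → E#, giving E#m.
C6: root C up an augmented fifth → G#, giving G#6.
F7: root F up an augmented fifth → C#, giving C#7.
E♭m6: root E♭ up an augmented fifth → B, giving Bm6.

A#sus2 E#m G#6 C#7 Bm6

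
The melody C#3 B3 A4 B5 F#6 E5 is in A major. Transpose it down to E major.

A major to E major down is a perfect fourth, so every note moves down by that interval.
C#3 → G#2
B3 → F#3
A4 → E4
B5 → F#5
F#6 → C#6
E5 → B4

G#2 F#3 E4 F#5 C#6 B4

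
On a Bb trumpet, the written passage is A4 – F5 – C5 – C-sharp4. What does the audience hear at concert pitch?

G4 Eb5 Bb4 B3

The Bb trumpet sounds a major second below written, so transpose each written note down a major second.
A4 → G4
F5 → Eb5
C5 → Bb4
C#4 → B3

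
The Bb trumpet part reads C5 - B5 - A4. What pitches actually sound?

Bb4 A5 G4

Written C4 on the Bb trumpet sounds as Bb3, a major second lower; apply that shift to every note.
C5 gives Bb4
B5 gives A5
A4 gives G4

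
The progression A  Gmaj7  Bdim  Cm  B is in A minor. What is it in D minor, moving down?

D Cmaj7 Edim Fm E

A minor down to D minor is a perfect fifth; each chord root moves by that interval while the quality stays the same.
A: root A down a perfect fifth → D, giving D.
Gmaj7: root G down a perfect fifth → C, giving Cmaj7.
Bdim: root B down a perfect fifth → E, giving Edim.
Cm: root C down a perfect fifth → F, giving Fm.
B: root B down a perfect fifth → E, giving E.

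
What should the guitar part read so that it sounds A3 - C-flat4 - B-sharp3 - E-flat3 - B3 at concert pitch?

A4 Cb5 B#4 Eb4 B4

The guitar sounds a perfect octave below written, so the written part must be a perfect octave above concert — transpose each note up.
A3 to A4
Cb4 to Cb5
B#3 to B#4
Eb3 to Eb4
B3 to B4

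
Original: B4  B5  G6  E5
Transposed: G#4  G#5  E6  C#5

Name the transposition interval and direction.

down a minor third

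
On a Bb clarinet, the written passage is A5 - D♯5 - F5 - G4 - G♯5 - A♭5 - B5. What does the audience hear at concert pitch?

G5 C#5 Eb5 F4 F#5 Gb5 A5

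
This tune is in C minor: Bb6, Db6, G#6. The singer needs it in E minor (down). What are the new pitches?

D6 F5 B#5

From C down to E is a minor sixth; apply that to each pitch.
Bb6 to D6
Db6 to F5
G#6 to B#5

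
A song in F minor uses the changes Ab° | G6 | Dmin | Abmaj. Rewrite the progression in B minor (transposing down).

D° C#6 G#min Dmaj

F minor down to B minor is a diminished fifth; each chord root moves by that interval while the quality stays the same.
Ab°: root Ab down a diminished fifth → D, giving D°.
G6: root G down a diminished fifth → C#, giving C#6.
Dmin: root D down a diminished fifth → G#, giving G#min.
Abmaj: root Ab down a diminished fifth → D, giving Dmaj.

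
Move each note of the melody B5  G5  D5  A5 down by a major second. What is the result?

A major second down from B5 gives A5.
A major second down from G5 gives F5.
D5 down a major second is C5.
A major second down from A5 gives G5.

A5 F5 C5 G5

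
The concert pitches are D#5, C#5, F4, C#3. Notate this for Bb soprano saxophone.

E#5 D#5 G4 D#3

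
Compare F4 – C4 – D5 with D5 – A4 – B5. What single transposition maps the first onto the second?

up a major sixth

Take the first pair: F4 → D5. F to D spans 6 letter names, so the interval is some kind of sixth.
F4 to D5 is 9 semitones, which makes it a major sixth; the second version is higher, so the direction is up.
Checking another pair — D5 → B5 — gives the same interval.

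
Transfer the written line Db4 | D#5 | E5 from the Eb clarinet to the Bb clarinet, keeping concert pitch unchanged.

First find concert pitch: the Eb clarinet sounds a minor third above written, so Db4 D#5 E5 sounds Fb4 F#5 G5.
Then write for Bb clarinet: it sounds a major second below written, so the part must be a major second above concert.
Fb4 → Gb4
F#5 → G#5
G5 → A5

Gb4 G#5 A5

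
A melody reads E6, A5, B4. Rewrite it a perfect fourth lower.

B5 E5 F#4

E6 gives B5
A5 gives E5
B4 gives F#4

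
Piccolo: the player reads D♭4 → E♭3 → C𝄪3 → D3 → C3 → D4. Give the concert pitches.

Db5 Eb4 C##4 D4 C4 D5

Written C4 on the piccolo sounds as C5, a perfect octave higher; apply that shift to every note.
Db4 -> Db5
Eb3 -> Eb4
C##3 -> C##4
D3 -> D4
C3 -> C4
D4 -> D5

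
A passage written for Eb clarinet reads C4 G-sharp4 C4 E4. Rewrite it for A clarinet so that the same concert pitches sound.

Gb4 D5 Gb4 Bb4

First find concert pitch: the Eb clarinet sounds a minor third above written, so C4 G-sharp4 C4 E4 sounds Eb4 B4 Eb4 G4.
Then write for A clarinet: it sounds a minor third below written, so the part must be a minor third above concert.
Eb4 → Gb4
B4 → D5
Eb4 → Gb4
G4 → Bb4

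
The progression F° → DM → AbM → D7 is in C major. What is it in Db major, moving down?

Gb° EbM BbbM Eb7

C major down to Db major is a major seventh; each chord root moves by that interval while the quality stays the same.
F°: root F down a major seventh → Gb, giving Gb°.
DM: root D down a major seventh → Eb, giving EbM.
AbM: root Ab down a major seventh → Bbb, giving BbbM.
D7: root D down a major seventh → Eb, giving Eb7.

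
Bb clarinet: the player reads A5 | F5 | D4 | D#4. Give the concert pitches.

The Bb clarinet sounds a major second below written, so transpose each written note down a major second.
A5 → G5
F5 → Eb5
D4 → C4
D#4 → C#4

G5 Eb5 C4 C#4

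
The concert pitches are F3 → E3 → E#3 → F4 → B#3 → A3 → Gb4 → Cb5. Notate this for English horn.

C4 B3 B#3 C5 F##4 E4 Db5 Gb5

Written C4 sounds as F3 on the English horn, so concert pitches are written a perfect fifth up.
F3 becomes C4
E3 becomes B3
E#3 becomes B#3
F4 becomes C5
B#3 becomes F##4
A3 becomes E4
Gb4 becomes Db5
Cb5 becomes Gb5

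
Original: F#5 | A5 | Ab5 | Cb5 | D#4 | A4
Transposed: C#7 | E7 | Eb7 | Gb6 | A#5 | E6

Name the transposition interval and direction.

up a perfect twelfth

From F#5 to C#7 is 12 letter names — a twelfth of some quality.
F#5 to C#7 is 19 semitones, which makes it a perfect twelfth; the second version is higher, so the direction is up.
Checking another pair — A4 → E6 — gives the same interval.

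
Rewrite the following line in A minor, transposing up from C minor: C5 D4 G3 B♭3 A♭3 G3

A5 B4 E4 G4 F4 E4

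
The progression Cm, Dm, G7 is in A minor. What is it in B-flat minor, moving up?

Dbm Ebm Ab7

A minor up to B-flat minor is a minor second; each chord root moves by that interval while the quality stays the same.
Cm: root C up a minor second → Db, giving Dbm.
Dm: root D up a minor second → Eb, giving Ebm.
G7: root G up a minor second → Ab, giving Ab7.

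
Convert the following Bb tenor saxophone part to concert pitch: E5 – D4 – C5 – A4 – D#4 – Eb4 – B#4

D4 C3 Bb3 G3 C#3 Db3 A#3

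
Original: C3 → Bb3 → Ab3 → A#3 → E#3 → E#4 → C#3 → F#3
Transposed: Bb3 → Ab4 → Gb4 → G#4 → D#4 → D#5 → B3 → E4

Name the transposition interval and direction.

up a minor seventh

From C3 to Bb3 is 7 letter names — a seventh of some quality.
C3 to Bb3 is 10 semitones, which makes it a minor seventh; the second version is higher, so the direction is up.
Checking another pair — F#3 → E4 — gives the same interval.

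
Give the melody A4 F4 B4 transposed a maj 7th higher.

A major seventh up from A4 gives G#5.
F4: a seventh up reaches E, and 11 semitones makes it E5.
A major seventh up from B4 gives A#5.

G#5 E5 A#5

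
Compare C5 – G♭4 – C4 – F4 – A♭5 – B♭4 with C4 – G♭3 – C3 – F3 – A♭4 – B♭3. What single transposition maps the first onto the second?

down a perfect octave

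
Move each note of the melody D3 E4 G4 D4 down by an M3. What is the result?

Bb2 C4 Eb4 Bb3

D3 down a major third is Bb2.
E4 down a major third is C4.
G4 down a major third is Eb4.
A major third down from D4 gives Bb3.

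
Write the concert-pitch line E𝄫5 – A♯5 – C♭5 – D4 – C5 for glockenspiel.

Ebb3 A#3 Cb3 D2 C3

The glockenspiel sounds a perfect fifteenth above written, so the written part must be a perfect fifteenth below concert — transpose each note down.
Ebb5 to Ebb3
A#5 to A#3
Cb5 to Cb3
D4 to D2
C5 to C3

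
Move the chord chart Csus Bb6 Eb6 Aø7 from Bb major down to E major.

Bb major down to E major is a diminished fifth; each chord root moves by that interval while the quality stays the same.
Csus: root C down a diminished fifth → F#, giving F#sus.
Bb6: root Bb down a diminished fifth → E, giving E6.
Eb6: root Eb down a diminished fifth → A, giving A6.
Aø7: root A down a diminished fifth → D#, giving D#ø7.

F#sus E6 A6 D#ø7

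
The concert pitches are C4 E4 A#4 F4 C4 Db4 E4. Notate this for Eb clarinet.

Written C4 sounds as Eb4 on the Eb clarinet, so concert pitches are written a minor third down.
C4 -> A3
E4 -> C#4
A#4 -> F##4
F4 -> D4
C4 -> A3
Db4 -> Bb3
E4 -> C#4

A3 C#4 F##4 D4 A3 Bb3 C#4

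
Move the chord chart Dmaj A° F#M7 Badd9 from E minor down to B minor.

Amaj E° C#M7 F#add9

E minor down to B minor is a perfect fourth; each chord root moves by that interval while the quality stays the same.
Dmaj: root D down a perfect fourth → A, giving Amaj.
A°: root A down a perfect fourth → E, giving E°.
F#M7: root F# down a perfect fourth → C#, giving C#M7.
Badd9: root B down a perfect fourth → F#, giving F#add9.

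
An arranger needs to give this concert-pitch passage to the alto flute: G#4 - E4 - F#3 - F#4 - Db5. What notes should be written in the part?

The alto flute sounds a perfect fourth below written, so the written part must be a perfect fourth above concert — transpose each note up.
G#4 -> C#5
E4 -> A4
F#3 -> B3
F#4 -> B4
Db5 -> Gb5

C#5 A4 B3 B4 Gb5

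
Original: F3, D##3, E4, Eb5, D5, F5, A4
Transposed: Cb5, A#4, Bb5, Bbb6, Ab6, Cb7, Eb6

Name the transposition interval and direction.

Take the first pair: F3 → Cb5. F to C spans 12 letter names, so the interval is some kind of twelfth.
F3 to Cb5 is 18 semitones, which makes it a diminished twelfth; the second version is higher, so the direction is up.
Checking another pair — A4 → Eb6 — gives the same interval.

up a diminished twelfth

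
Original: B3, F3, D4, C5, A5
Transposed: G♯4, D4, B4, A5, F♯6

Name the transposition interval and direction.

Take the first pair: B3 → G#4. B to G spans 6 letter names, so the interval is some kind of sixth.
B3 to G#4 is 9 semitones, which makes it a major sixth; the second version is higher, so the direction is up.
Checking another pair — A5 → F#6 — gives the same interval.

up a major sixth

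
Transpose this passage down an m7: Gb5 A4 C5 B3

Gb5 becomes Ab4
A4 becomes B3
C5 becomes D4
B3 becomes C#3

Ab4 B3 D4 C#3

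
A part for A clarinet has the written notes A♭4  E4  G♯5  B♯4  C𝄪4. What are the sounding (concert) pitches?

F4 C#4 E#5 G##4 A##3

The A clarinet sounds a minor third below written, so transpose each written note down a minor third.
Ab4 gives F4
E4 gives C#4
G#5 gives E#5
B#4 gives G##4
C##4 gives A##3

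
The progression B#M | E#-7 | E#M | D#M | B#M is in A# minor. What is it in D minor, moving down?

A# minor down to D minor is an augmented fifth; each chord root moves by that interval while the quality stays the same.
B#M: root B# down an augmented fifth → E, giving EM.
E#-7: root E# down an augmented fifth → A, giving A-7.
E#M: root E# down an augmented fifth → A, giving AM.
D#M: root D# down an augmented fifth → G, giving GM.
B#M: root B# down an augmented fifth → E, giving EM.

EM A-7 AM GM EM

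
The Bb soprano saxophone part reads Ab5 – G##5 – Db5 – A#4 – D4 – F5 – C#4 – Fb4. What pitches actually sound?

The Bb soprano saxophone sounds a major second below written, so transpose each written note down a major second.
Ab5 gives Gb5
G##5 gives F##5
Db5 gives Cb5
A#4 gives G#4
D4 gives C4
F5 gives Eb5
C#4 gives B3
Fb4 gives Ebb4

Gb5 F##5 Cb5 G#4 C4 Eb5 B3 Ebb4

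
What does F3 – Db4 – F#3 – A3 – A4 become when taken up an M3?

A3 F4 A#3 C#4 C#5

F3 becomes A3
Db4 becomes F4
F#3 becomes A#3
A3 becomes C#4
A4 becomes C#5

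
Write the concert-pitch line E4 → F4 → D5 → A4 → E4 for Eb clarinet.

Written C4 sounds as Eb4 on the Eb clarinet, so concert pitches are written a minor third down.
E4 becomes C#4
F4 becomes D4
D5 becomes B4
A4 becomes F#4
E4 becomes C#4

C#4 D4 B4 F#4 C#4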